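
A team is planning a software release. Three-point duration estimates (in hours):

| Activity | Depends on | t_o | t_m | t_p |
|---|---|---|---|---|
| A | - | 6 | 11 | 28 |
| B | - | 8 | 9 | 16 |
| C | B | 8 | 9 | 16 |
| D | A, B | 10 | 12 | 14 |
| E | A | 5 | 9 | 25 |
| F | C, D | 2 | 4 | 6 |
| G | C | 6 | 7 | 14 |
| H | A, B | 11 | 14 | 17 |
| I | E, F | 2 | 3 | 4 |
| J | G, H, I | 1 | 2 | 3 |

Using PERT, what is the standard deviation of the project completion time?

te_A = (6 + 4·11 + 28)/6 = 78/6 = 13; σ²_A = ((28−6)/6)² = 13.444
te_B = (8 + 4·9 + 16)/6 = 60/6 = 10; σ²_B = ((16−8)/6)² = 1.778
te_C = (8 + 4·9 + 16)/6 = 60/6 = 10; σ²_C = ((16−8)/6)² = 1.778
te_D = (10 + 4·12 + 14)/6 = 72/6 = 12; σ²_D = ((14−10)/6)² = 0.444
te_E = (5 + 4·9 + 25)/6 = 66/6 = 11; σ²_E = ((25−5)/6)² = 11.111
te_F = (2 + 4·4 + 6)/6 = 24/6 = 4; σ²_F = ((6−2)/6)² = 0.444
te_G = (6 + 4·7 + 14)/6 = 48/6 = 8; σ²_G = ((14−6)/6)² = 1.778
te_H = (11 + 4·14 + 17)/6 = 84/6 = 14; σ²_H = ((17−11)/6)² = 1.000
te_I = (2 + 4·3 + 4)/6 = 18/6 = 3; σ²_I = ((4−2)/6)² = 0.111
te_J = (1 + 4·2 + 3)/6 = 12/6 = 2; σ²_J = ((3−1)/6)² = 0.111

Forward pass:
ES_A = 0; EF_A = 13
ES_B = 0; EF_B = 10
ES_C = 10; EF_C = 10+10 = 20
ES_D = max(EF_A=13, EF_B=10) = 13; EF_D = 13+12 = 25
ES_E = 13; EF_E = 13+11 = 24
ES_F = max(EF_C=20, EF_D=25) = 25; EF_F = 25+4 = 29
ES_G = 20; EF_G = 20+8 = 28
ES_H = max(EF_A=13, EF_B=10) = 13; EF_H = 13+14 = 27
ES_I = max(EF_E=24, EF_F=29) = 29; EF_I = 29+3 = 32
ES_J = max(EF_G=28, EF_H=27, EF_I=32) = 32; EF_J = 32+2 = 34
Expected project duration μ = 34 hours. Critical path: A → D → F → I → J.

Variance along critical path = 13.444 + 0.444 + 0.444 + 0.111 + 0.111 = 14.556
σ = √14.556 = 3.815 hours

3.82 hours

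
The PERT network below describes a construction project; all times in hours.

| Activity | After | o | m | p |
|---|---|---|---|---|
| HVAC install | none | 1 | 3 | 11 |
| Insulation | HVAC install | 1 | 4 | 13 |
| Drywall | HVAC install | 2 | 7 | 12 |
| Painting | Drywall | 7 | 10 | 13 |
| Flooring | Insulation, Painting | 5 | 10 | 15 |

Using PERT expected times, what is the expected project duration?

31 hours

te_HVAC install = (1 + 4·3 + 11)/6 = 24/6 = 4
te_Insulation = (1 + 4·4 + 13)/6 = 30/6 = 5
te_Drywall = (2 + 4·7 + 12)/6 = 42/6 = 7
te_Painting = (7 + 4·10 + 13)/6 = 60/6 = 10
te_Flooring = (5 + 4·10 + 15)/6 = 60/6 = 10

Forward pass:
ES_HVAC install = 0; EF_HVAC install = 4
ES_Insulation = 4; EF_Insulation = 4+5 = 9
ES_Drywall = 4; EF_Drywall = 4+7 = 11
ES_Painting = 11; EF_Painting = 11+10 = 21
ES_Flooring = max(EF_Insulation=9, EF_Painting=21) = 21; EF_Flooring = 21+10 = 31
Expected project duration μ = 31 hours. Critical path: HVAC install → Drywall → Painting → Flooring.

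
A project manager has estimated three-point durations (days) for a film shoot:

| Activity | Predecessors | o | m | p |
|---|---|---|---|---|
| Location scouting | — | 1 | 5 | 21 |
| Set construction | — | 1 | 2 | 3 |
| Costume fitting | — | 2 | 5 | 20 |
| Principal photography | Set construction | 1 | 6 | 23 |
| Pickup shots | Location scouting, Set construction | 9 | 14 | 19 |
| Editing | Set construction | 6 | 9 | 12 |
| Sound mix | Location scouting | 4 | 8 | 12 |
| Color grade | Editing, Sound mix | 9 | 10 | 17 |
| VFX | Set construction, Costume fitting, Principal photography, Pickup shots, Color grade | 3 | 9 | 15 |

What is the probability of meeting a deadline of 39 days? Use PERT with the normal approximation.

te_Location scouting = (1 + 4·5 + 21)/6 = 42/6 = 7; σ²_Location scouting = ((21−1)/6)² = 11.111
te_Set construction = (1 + 4·2 + 3)/6 = 12/6 = 2; σ²_Set construction = ((3−1)/6)² = 0.111
te_Costume fitting = (2 + 4·5 + 20)/6 = 42/6 = 7; σ²_Costume fitting = ((20−2)/6)² = 9.000
te_Principal photography = (1 + 4·6 + 23)/6 = 48/6 = 8; σ²_Principal photography = ((23−1)/6)² = 13.444
te_Pickup shots = (9 + 4·14 + 19)/6 = 84/6 = 14; σ²_Pickup shots = ((19−9)/6)² = 2.778
te_Editing = (6 + 4·9 + 12)/6 = 54/6 = 9; σ²_Editing = ((12−6)/6)² = 1.000
te_Sound mix = (4 + 4·8 + 12)/6 = 48/6 = 8; σ²_Sound mix = ((12−4)/6)² = 1.778
te_Color grade = (9 + 4·10 + 17)/6 = 66/6 = 11; σ²_Color grade = ((17−9)/6)² = 1.778
te_VFX = (3 + 4·9 + 15)/6 = 54/6 = 9; σ²_VFX = ((15−3)/6)² = 4.000

Forward pass:
ES_Location scouting = 0; EF_Location scouting = 7
ES_Set construction = 0; EF_Set construction = 2
ES_Costume fitting = 0; EF_Costume fitting = 7
ES_Principal photography = 2; EF_Principal photography = 2+8 = 10
ES_Pickup shots = max(EF_Location scouting=7, EF_Set construction=2) = 7; EF_Pickup shots = 7+14 = 21
ES_Editing = 2; EF_Editing = 2+9 = 11
ES_Sound mix = 7; EF_Sound mix = 7+8 = 15
ES_Color grade = max(EF_Editing=11, EF_Sound mix=15) = 15; EF_Color grade = 15+11 = 26
ES_VFX = max(EF_Set construction=2, EF_Costume fitting=7, EF_Principal photography=10, EF_Pickup shots=21, EF_Color grade=26) = 26; EF_VFX = 26+9 = 35
Expected project duration μ = 35 days. Critical path: Location scouting → Sound mix → Color grade → VFX.

Variance along critical path = 11.111 + 1.778 + 1.778 + 4.000 = 18.667; σ = √18.667 = 4.320 days.
Z = (39 − 35) / 4.320 = 0.926
P(T ≤ 39) = Φ(0.926) ≈ 0.823

0.823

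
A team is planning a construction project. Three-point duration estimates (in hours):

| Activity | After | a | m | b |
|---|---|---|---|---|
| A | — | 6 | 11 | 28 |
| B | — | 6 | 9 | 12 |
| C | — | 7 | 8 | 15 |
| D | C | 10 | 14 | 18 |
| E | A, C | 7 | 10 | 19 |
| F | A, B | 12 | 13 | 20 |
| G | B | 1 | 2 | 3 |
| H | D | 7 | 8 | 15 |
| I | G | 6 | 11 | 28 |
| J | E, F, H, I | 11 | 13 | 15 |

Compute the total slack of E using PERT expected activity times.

8 hours

te_A = (6 + 4·11 + 28)/6 = 78/6 = 13
te_B = (6 + 4·9 + 12)/6 = 54/6 = 9
te_C = (7 + 4·8 + 15)/6 = 54/6 = 9
te_D = (10 + 4·14 + 18)/6 = 84/6 = 14
te_E = (7 + 4·10 + 19)/6 = 66/6 = 11
te_F = (12 + 4·13 + 20)/6 = 84/6 = 14
te_G = (1 + 4·2 + 3)/6 = 12/6 = 2
te_H = (7 + 4·8 + 15)/6 = 54/6 = 9
te_I = (6 + 4·11 + 28)/6 = 78/6 = 13
te_J = (11 + 4·13 + 15)/6 = 78/6 = 13

Forward pass:
ES_A = 0; EF_A = 13
ES_B = 0; EF_B = 9
ES_C = 0; EF_C = 9
ES_D = 9; EF_D = 9+14 = 23
ES_E = max(EF_A=13, EF_C=9) = 13; EF_E = 13+11 = 24
ES_F = max(EF_A=13, EF_B=9) = 13; EF_F = 13+14 = 27
ES_G = 9; EF_G = 9+2 = 11
ES_H = 23; EF_H = 23+9 = 32
ES_I = 11; EF_I = 11+13 = 24
ES_J = max(EF_E=24, EF_F=27, EF_H=32, EF_I=24) = 32; EF_J = 32+13 = 45
Expected project duration μ = 45 hours. Critical path: C → D → H → J.

Backward pass:
LF_J = 45; LS_J = 45−13 = 32
LF_I = LS_J = 32; LS_I = 32−13 = 19
LF_H = LS_J = 32; LS_H = 32−9 = 23
LF_G = LS_I = 19; LS_G = 19−2 = 17
LF_F = LS_J = 32; LS_F = 32−14 = 18
LF_E = LS_J = 32; LS_E = 32−11 = 21
LF_D = LS_H = 23; LS_D = 23−14 = 9
LF_C = min(LS_D=9, LS_E=21) = 9; LS_C = 9−9 = 0
LF_B = min(LS_F=18, LS_G=17) = 17; LS_B = 17−9 = 8
LF_A = min(LS_E=21, LS_F=18) = 18; LS_A = 18−13 = 5
Slack_E = LS_E − ES_E = 21 − 13 = 8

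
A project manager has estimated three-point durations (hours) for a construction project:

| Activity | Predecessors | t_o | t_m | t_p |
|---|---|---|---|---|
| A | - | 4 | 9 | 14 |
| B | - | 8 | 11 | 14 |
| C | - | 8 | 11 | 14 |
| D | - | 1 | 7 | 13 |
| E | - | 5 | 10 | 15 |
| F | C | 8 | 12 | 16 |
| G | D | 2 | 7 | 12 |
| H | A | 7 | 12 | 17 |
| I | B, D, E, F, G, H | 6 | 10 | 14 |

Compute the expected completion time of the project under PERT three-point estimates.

33 hours

te_A = (4 + 4·9 + 14)/6 = 54/6 = 9
te_B = (8 + 4·11 + 14)/6 = 66/6 = 11
te_C = (8 + 4·11 + 14)/6 = 66/6 = 11
te_D = (1 + 4·7 + 13)/6 = 42/6 = 7
te_E = (5 + 4·10 + 15)/6 = 60/6 = 10
te_F = (8 + 4·12 + 16)/6 = 72/6 = 12
te_G = (2 + 4·7 + 12)/6 = 42/6 = 7
te_H = (7 + 4·12 + 17)/6 = 72/6 = 12
te_I = (6 + 4·10 + 14)/6 = 60/6 = 10

Forward pass:
ES_A = 0; EF_A = 9
ES_B = 0; EF_B = 11
ES_C = 0; EF_C = 11
ES_D = 0; EF_D = 7
ES_E = 0; EF_E = 10
ES_F = 11; EF_F = 11+12 = 23
ES_G = 7; EF_G = 7+7 = 14
ES_H = 9; EF_H = 9+12 = 21
ES_I = max(EF_B=11, EF_D=7, EF_E=10, EF_F=23, EF_G=14, EF_H=21) = 23; EF_I = 23+10 = 33
Expected project duration μ = 33 hours. Critical path: C → F → I.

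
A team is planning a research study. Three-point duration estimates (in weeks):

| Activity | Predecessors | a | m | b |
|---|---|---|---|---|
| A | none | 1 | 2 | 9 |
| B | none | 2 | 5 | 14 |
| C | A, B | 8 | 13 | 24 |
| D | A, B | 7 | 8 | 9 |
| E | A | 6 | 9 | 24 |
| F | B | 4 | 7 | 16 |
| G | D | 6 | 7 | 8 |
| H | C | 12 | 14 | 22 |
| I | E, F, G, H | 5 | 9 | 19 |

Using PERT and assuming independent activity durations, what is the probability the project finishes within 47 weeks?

0.675

te_A = (1 + 4·2 + 9)/6 = 18/6 = 3; σ²_A = ((9−1)/6)² = 1.778
te_B = (2 + 4·5 + 14)/6 = 36/6 = 6; σ²_B = ((14−2)/6)² = 4.000
te_C = (8 + 4·13 + 24)/6 = 84/6 = 14; σ²_C = ((24−8)/6)² = 7.111
te_D = (7 + 4·8 + 9)/6 = 48/6 = 8; σ²_D = ((9−7)/6)² = 0.111
te_E = (6 + 4·9 + 24)/6 = 66/6 = 11; σ²_E = ((24−6)/6)² = 9.000
te_F = (4 + 4·7 + 16)/6 = 48/6 = 8; σ²_F = ((16−4)/6)² = 4.000
te_G = (6 + 4·7 + 8)/6 = 42/6 = 7; σ²_G = ((8−6)/6)² = 0.111
te_H = (12 + 4·14 + 22)/6 = 90/6 = 15; σ²_H = ((22−12)/6)² = 2.778
te_I = (5 + 4·9 + 19)/6 = 60/6 = 10; σ²_I = ((19−5)/6)² = 5.444

Forward pass:
ES_A = 0; EF_A = 3
ES_B = 0; EF_B = 6
ES_C = max(EF_A=3, EF_B=6) = 6; EF_C = 6+14 = 20
ES_D = max(EF_A=3, EF_B=6) = 6; EF_D = 6+8 = 14
ES_E = 3; EF_E = 3+11 = 14
ES_F = 6; EF_F = 6+8 = 14
ES_G = 14; EF_G = 14+7 = 21
ES_H = 20; EF_H = 20+15 = 35
ES_I = max(EF_E=14, EF_F=14, EF_G=21, EF_H=35) = 35; EF_I = 35+10 = 45
Expected project duration μ = 45 weeks. Critical path: B → C → H → I.

Variance along critical path = 4.000 + 7.111 + 2.778 + 5.444 = 19.333; σ = √19.333 = 4.397 weeks.
Z = (47 − 45) / 4.397 = 0.455
P(T ≤ 47) = Φ(0.455) ≈ 0.675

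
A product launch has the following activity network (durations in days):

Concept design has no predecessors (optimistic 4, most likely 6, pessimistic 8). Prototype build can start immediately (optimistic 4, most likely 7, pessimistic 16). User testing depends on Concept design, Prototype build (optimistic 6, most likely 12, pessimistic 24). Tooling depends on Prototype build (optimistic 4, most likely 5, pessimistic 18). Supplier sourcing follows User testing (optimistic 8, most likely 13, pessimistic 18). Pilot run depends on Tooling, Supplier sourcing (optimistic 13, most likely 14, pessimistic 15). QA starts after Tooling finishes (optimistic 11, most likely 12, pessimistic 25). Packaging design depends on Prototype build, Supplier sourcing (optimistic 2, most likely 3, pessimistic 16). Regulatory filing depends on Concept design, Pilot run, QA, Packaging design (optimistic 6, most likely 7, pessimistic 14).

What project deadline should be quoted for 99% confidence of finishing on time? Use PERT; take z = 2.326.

65.8 days

te_Concept design = (4 + 4·6 + 8)/6 = 36/6 = 6; σ²_Concept design = ((8−4)/6)² = 0.444
te_Prototype build = (4 + 4·7 + 16)/6 = 48/6 = 8; σ²_Prototype build = ((16−4)/6)² = 4.000
te_User testing = (6 + 4·12 + 24)/6 = 78/6 = 13; σ²_User testing = ((24−6)/6)² = 9.000
te_Tooling = (4 + 4·5 + 18)/6 = 42/6 = 7; σ²_Tooling = ((18−4)/6)² = 5.444
te_Supplier sourcing = (8 + 4·13 + 18)/6 = 78/6 = 13; σ²_Supplier sourcing = ((18−8)/6)² = 2.778
te_Pilot run = (13 + 4·14 + 15)/6 = 84/6 = 14; σ²_Pilot run = ((15−13)/6)² = 0.111
te_QA = (11 + 4·12 + 25)/6 = 84/6 = 14; σ²_QA = ((25−11)/6)² = 5.444
te_Packaging design = (2 + 4·3 + 16)/6 = 30/6 = 5; σ²_Packaging design = ((16−2)/6)² = 5.444
te_Regulatory filing = (6 + 4·7 + 14)/6 = 48/6 = 8; σ²_Regulatory filing = ((14−6)/6)² = 1.778

Forward pass:
ES_Concept design = 0; EF_Concept design = 6
ES_Prototype build = 0; EF_Prototype build = 8
ES_User testing = max(EF_Concept design=6, EF_Prototype build=8) = 8; EF_User testing = 8+13 = 21
ES_Tooling = 8; EF_Tooling = 8+7 = 15
ES_Supplier sourcing = 21; EF_Supplier sourcing = 21+13 = 34
ES_Pilot run = max(EF_Tooling=15, EF_Supplier sourcing=34) = 34; EF_Pilot run = 34+14 = 48
ES_QA = 15; EF_QA = 15+14 = 29
ES_Packaging design = max(EF_Prototype build=8, EF_Supplier sourcing=34) = 34; EF_Packaging design = 34+5 = 39
ES_Regulatory filing = max(EF_Concept design=6, EF_Pilot run=48, EF_QA=29, EF_Packaging design=39) = 48; EF_Regulatory filing = 48+8 = 56
Expected project duration μ = 56 days. Critical path: Prototype build → User testing → Supplier sourcing → Pilot run → Regulatory filing.

Variance along critical path = 4.000 + 9.000 + 2.778 + 0.111 + 1.778 = 17.667; σ = 4.203 days.
D = μ + z·σ = 56 + 2.326·4.203 = 65.8 days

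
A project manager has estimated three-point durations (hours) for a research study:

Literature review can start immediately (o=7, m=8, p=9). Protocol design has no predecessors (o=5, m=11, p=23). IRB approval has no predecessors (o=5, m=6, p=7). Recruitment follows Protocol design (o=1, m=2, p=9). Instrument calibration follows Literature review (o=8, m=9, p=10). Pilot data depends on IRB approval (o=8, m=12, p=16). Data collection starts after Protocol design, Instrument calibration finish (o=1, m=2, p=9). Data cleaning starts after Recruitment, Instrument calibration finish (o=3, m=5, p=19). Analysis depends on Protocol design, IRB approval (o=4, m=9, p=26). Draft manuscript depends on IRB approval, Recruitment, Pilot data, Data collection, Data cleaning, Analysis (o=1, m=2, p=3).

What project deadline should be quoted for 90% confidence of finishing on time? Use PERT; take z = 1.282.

29.5 hours

te_Literature review = (7 + 4·8 + 9)/6 = 48/6 = 8; σ²_Literature review = ((9−7)/6)² = 0.111
te_Protocol design = (5 + 4·11 + 23)/6 = 72/6 = 12; σ²_Protocol design = ((23−5)/6)² = 9.000
te_IRB approval = (5 + 4·6 + 7)/6 = 36/6 = 6; σ²_IRB approval = ((7−5)/6)² = 0.111
te_Recruitment = (1 + 4·2 + 9)/6 = 18/6 = 3; σ²_Recruitment = ((9−1)/6)² = 1.778
te_Instrument calibration = (8 + 4·9 + 10)/6 = 54/6 = 9; σ²_Instrument calibration = ((10−8)/6)² = 0.111
te_Pilot data = (8 + 4·12 + 16)/6 = 72/6 = 12; σ²_Pilot data = ((16−8)/6)² = 1.778
te_Data collection = (1 + 4·2 + 9)/6 = 18/6 = 3; σ²_Data collection = ((9−1)/6)² = 1.778
te_Data cleaning = (3 + 4·5 + 19)/6 = 42/6 = 7; σ²_Data cleaning = ((19−3)/6)² = 7.111
te_Analysis = (4 + 4·9 + 26)/6 = 66/6 = 11; σ²_Analysis = ((26−4)/6)² = 13.444
te_Draft manuscript = (1 + 4·2 + 3)/6 = 12/6 = 2; σ²_Draft manuscript = ((3−1)/6)² = 0.111

Forward pass:
ES_Literature review = 0; EF_Literature review = 8
ES_Protocol design = 0; EF_Protocol design = 12
ES_IRB approval = 0; EF_IRB approval = 6
ES_Recruitment = 12; EF_Recruitment = 12+3 = 15
ES_Instrument calibration = 8; EF_Instrument calibration = 8+9 = 17
ES_Pilot data = 6; EF_Pilot data = 6+12 = 18
ES_Data collection = max(EF_Protocol design=12, EF_Instrument calibration=17) = 17; EF_Data collection = 17+3 = 20
ES_Data cleaning = max(EF_Recruitment=15, EF_Instrument calibration=17) = 17; EF_Data cleaning = 17+7 = 24
ES_Analysis = max(EF_Protocol design=12, EF_IRB approval=6) = 12; EF_Analysis = 12+11 = 23
ES_Draft manuscript = max(EF_IRB approval=6, EF_Recruitment=15, EF_Pilot data=18, EF_Data collection=20, EF_Data cleaning=24, EF_Analysis=23) = 24; EF_Draft manuscript = 24+2 = 26
Expected project duration μ = 26 hours. Critical path: Literature review → Instrument calibration → Data cleaning → Draft manuscript.

Variance along critical path = 0.111 + 0.111 + 7.111 + 0.111 = 7.444; σ = 2.728 hours.
D = μ + z·σ = 26 + 1.282·2.728 = 29.5 hours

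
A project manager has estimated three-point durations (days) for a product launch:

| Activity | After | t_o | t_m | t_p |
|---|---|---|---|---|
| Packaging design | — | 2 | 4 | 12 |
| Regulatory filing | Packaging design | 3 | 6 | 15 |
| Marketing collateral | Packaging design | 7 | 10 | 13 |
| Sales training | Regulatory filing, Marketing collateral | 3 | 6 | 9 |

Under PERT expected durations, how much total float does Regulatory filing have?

te_Packaging design = (2 + 4·4 + 12)/6 = 30/6 = 5
te_Regulatory filing = (3 + 4·6 + 15)/6 = 42/6 = 7
te_Marketing collateral = (7 + 4·10 + 13)/6 = 60/6 = 10
te_Sales training = (3 + 4·6 + 9)/6 = 36/6 = 6

Forward pass:
ES_Packaging design = 0; EF_Packaging design = 5
ES_Regulatory filing = 5; EF_Regulatory filing = 5+7 = 12
ES_Marketing collateral = 5; EF_Marketing collateral = 5+10 = 15
ES_Sales training = max(EF_Regulatory filing=12, EF_Marketing collateral=15) = 15; EF_Sales training = 15+6 = 21
Expected project duration μ = 21 days. Critical path: Packaging design → Marketing collateral → Sales training.

Backward pass:
LF_Sales training = 21; LS_Sales training = 21−6 = 15
LF_Marketing collateral = LS_Sales training = 15; LS_Marketing collateral = 15−10 = 5
LF_Regulatory filing = LS_Sales training = 15; LS_Regulatory filing = 15−7 = 8
LF_Packaging design = min(LS_Regulatory filing=8, LS_Marketing collateral=5) = 5; LS_Packaging design = 5−5 = 0
Slack_Regulatory filing = LS_Regulatory filing − ES_Regulatory filing = 8 − 5 = 3

3 days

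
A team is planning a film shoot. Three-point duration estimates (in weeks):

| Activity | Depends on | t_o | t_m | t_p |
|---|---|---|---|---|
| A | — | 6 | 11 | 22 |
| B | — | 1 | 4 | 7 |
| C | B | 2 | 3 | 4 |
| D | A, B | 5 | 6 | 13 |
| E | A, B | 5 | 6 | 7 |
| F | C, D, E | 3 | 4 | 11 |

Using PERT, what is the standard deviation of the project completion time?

3.27 weeks

te_A = (6 + 4·11 + 22)/6 = 72/6 = 12; σ²_A = ((22−6)/6)² = 7.111
te_B = (1 + 4·4 + 7)/6 = 24/6 = 4; σ²_B = ((7−1)/6)² = 1.000
te_C = (2 + 4·3 + 4)/6 = 18/6 = 3; σ²_C = ((4−2)/6)² = 0.111
te_D = (5 + 4·6 + 13)/6 = 42/6 = 7; σ²_D = ((13−5)/6)² = 1.778
te_E = (5 + 4·6 + 7)/6 = 36/6 = 6; σ²_E = ((7−5)/6)² = 0.111
te_F = (3 + 4·4 + 11)/6 = 30/6 = 5; σ²_F = ((11−3)/6)² = 1.778

Forward pass:
ES_A = 0; EF_A = 12
ES_B = 0; EF_B = 4
ES_C = 4; EF_C = 4+3 = 7
ES_D = max(EF_A=12, EF_B=4) = 12; EF_D = 12+7 = 19
ES_E = max(EF_A=12, EF_B=4) = 12; EF_E = 12+6 = 18
ES_F = max(EF_C=7, EF_D=19, EF_E=18) = 19; EF_F = 19+5 = 24
Expected project duration μ = 24 weeks. Critical path: A → D → F.

Variance along critical path = 7.111 + 1.778 + 1.778 = 10.667
σ = √10.667 = 3.266 weeks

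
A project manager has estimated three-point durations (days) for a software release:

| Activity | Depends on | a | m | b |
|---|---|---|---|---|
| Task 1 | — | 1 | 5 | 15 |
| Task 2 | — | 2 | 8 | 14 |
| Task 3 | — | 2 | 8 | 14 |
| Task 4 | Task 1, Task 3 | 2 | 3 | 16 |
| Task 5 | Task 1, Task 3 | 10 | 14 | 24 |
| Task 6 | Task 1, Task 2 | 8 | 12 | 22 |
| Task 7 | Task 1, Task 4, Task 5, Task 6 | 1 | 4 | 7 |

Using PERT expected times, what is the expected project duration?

27 days

te_Task 1 = (1 + 4·5 + 15)/6 = 36/6 = 6
te_Task 2 = (2 + 4·8 + 14)/6 = 48/6 = 8
te_Task 3 = (2 + 4·8 + 14)/6 = 48/6 = 8
te_Task 4 = (2 + 4·3 + 16)/6 = 30/6 = 5
te_Task 5 = (10 + 4·14 + 24)/6 = 90/6 = 15
te_Task 6 = (8 + 4·12 + 22)/6 = 78/6 = 13
te_Task 7 = (1 + 4·4 + 7)/6 = 24/6 = 4

Forward pass:
ES_Task 1 = 0; EF_Task 1 = 6
ES_Task 2 = 0; EF_Task 2 = 8
ES_Task 3 = 0; EF_Task 3 = 8
ES_Task 4 = max(EF_Task 1=6, EF_Task 3=8) = 8; EF_Task 4 = 8+5 = 13
ES_Task 5 = max(EF_Task 1=6, EF_Task 3=8) = 8; EF_Task 5 = 8+15 = 23
ES_Task 6 = max(EF_Task 1=6, EF_Task 2=8) = 8; EF_Task 6 = 8+13 = 21
ES_Task 7 = max(EF_Task 1=6, EF_Task 4=13, EF_Task 5=23, EF_Task 6=21) = 23; EF_Task 7 = 23+4 = 27
Expected project duration μ = 27 days. Critical path: Task 3 → Task 5 → Task 7.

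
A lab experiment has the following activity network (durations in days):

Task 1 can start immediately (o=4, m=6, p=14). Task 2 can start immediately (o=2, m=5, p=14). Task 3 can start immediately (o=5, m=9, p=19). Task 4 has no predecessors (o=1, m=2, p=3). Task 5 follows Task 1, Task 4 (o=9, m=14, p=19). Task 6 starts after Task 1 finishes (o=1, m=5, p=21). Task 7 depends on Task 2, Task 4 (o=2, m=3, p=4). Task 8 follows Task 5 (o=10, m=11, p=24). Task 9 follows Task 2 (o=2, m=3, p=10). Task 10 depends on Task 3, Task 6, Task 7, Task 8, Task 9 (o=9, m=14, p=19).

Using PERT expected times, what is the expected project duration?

48 days

te_Task 1 = (4 + 4·6 + 14)/6 = 42/6 = 7
te_Task 2 = (2 + 4·5 + 14)/6 = 36/6 = 6
te_Task 3 = (5 + 4·9 + 19)/6 = 60/6 = 10
te_Task 4 = (1 + 4·2 + 3)/6 = 12/6 = 2
te_Task 5 = (9 + 4·14 + 19)/6 = 84/6 = 14
te_Task 6 = (1 + 4·5 + 21)/6 = 42/6 = 7
te_Task 7 = (2 + 4·3 + 4)/6 = 18/6 = 3
te_Task 8 = (10 + 4·11 + 24)/6 = 78/6 = 13
te_Task 9 = (2 + 4·3 + 10)/6 = 24/6 = 4
te_Task 10 = (9 + 4·14 + 19)/6 = 84/6 = 14

Forward pass:
ES_Task 1 = 0; EF_Task 1 = 7
ES_Task 2 = 0; EF_Task 2 = 6
ES_Task 3 = 0; EF_Task 3 = 10
ES_Task 4 = 0; EF_Task 4 = 2
ES_Task 5 = max(EF_Task 1=7, EF_Task 4=2) = 7; EF_Task 5 = 7+14 = 21
ES_Task 6 = 7; EF_Task 6 = 7+7 = 14
ES_Task 7 = max(EF_Task 2=6, EF_Task 4=2) = 6; EF_Task 7 = 6+3 = 9
ES_Task 8 = 21; EF_Task 8 = 21+13 = 34
ES_Task 9 = 6; EF_Task 9 = 6+4 = 10
ES_Task 10 = max(EF_Task 3=10, EF_Task 6=14, EF_Task 7=9, EF_Task 8=34, EF_Task 9=10) = 34; EF_Task 10 = 34+14 = 48
Expected project duration μ = 48 days. Critical path: Task 1 → Task 5 → Task 8 → Task 10.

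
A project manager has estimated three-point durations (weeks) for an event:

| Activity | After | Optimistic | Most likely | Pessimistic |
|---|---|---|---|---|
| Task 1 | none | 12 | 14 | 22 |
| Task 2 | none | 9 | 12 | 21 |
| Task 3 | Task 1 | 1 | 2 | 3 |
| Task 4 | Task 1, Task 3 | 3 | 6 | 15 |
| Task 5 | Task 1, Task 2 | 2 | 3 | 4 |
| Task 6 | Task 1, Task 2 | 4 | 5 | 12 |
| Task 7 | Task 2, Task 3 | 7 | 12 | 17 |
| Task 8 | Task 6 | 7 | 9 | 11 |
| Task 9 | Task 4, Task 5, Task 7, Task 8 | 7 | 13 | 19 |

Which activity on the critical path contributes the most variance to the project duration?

Task 9

te_Task 1 = (12 + 4·14 + 22)/6 = 90/6 = 15; σ²_Task 1 = ((22−12)/6)² = 2.778
te_Task 2 = (9 + 4·12 + 21)/6 = 78/6 = 13; σ²_Task 2 = ((21−9)/6)² = 4.000
te_Task 3 = (1 + 4·2 + 3)/6 = 12/6 = 2; σ²_Task 3 = ((3−1)/6)² = 0.111
te_Task 4 = (3 + 4·6 + 15)/6 = 42/6 = 7; σ²_Task 4 = ((15−3)/6)² = 4.000
te_Task 5 = (2 + 4·3 + 4)/6 = 18/6 = 3; σ²_Task 5 = ((4−2)/6)² = 0.111
te_Task 6 = (4 + 4·5 + 12)/6 = 36/6 = 6; σ²_Task 6 = ((12−4)/6)² = 1.778
te_Task 7 = (7 + 4·12 + 17)/6 = 72/6 = 12; σ²_Task 7 = ((17−7)/6)² = 2.778
te_Task 8 = (7 + 4·9 + 11)/6 = 54/6 = 9; σ²_Task 8 = ((11−7)/6)² = 0.444
te_Task 9 = (7 + 4·13 + 19)/6 = 78/6 = 13; σ²_Task 9 = ((19−7)/6)² = 4.000

Forward pass:
ES_Task 1 = 0; EF_Task 1 = 15
ES_Task 2 = 0; EF_Task 2 = 13
ES_Task 3 = 15; EF_Task 3 = 15+2 = 17
ES_Task 4 = max(EF_Task 1=15, EF_Task 3=17) = 17; EF_Task 4 = 17+7 = 24
ES_Task 5 = max(EF_Task 1=15, EF_Task 2=13) = 15; EF_Task 5 = 15+3 = 18
ES_Task 6 = max(EF_Task 1=15, EF_Task 2=13) = 15; EF_Task 6 = 15+6 = 21
ES_Task 7 = max(EF_Task 2=13, EF_Task 3=17) = 17; EF_Task 7 = 17+12 = 29
ES_Task 8 = 21; EF_Task 8 = 21+9 = 30
ES_Task 9 = max(EF_Task 4=24, EF_Task 5=18, EF_Task 7=29, EF_Task 8=30) = 30; EF_Task 9 = 30+13 = 43
Expected project duration μ = 43 weeks. Critical path: Task 1 → Task 6 → Task 8 → Task 9.

Variances on critical path: σ²_Task 1=2.778, σ²_Task 6=1.778, σ²_Task 8=0.444, σ²_Task 9=4.000.
Largest is σ²_Task 9 = 4.000.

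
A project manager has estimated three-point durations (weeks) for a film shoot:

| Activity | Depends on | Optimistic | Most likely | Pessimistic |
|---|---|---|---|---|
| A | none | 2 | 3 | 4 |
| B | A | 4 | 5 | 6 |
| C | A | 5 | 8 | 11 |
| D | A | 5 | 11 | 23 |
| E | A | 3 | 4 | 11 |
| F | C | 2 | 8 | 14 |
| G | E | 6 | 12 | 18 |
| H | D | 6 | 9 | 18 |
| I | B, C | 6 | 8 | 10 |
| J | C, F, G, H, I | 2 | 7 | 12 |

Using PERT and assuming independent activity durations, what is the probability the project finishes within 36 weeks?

te_A = (2 + 4·3 + 4)/6 = 18/6 = 3; σ²_A = ((4−2)/6)² = 0.111
te_B = (4 + 4·5 + 6)/6 = 30/6 = 5; σ²_B = ((6−4)/6)² = 0.111
te_C = (5 + 4·8 + 11)/6 = 48/6 = 8; σ²_C = ((11−5)/6)² = 1.000
te_D = (5 + 4·11 + 23)/6 = 72/6 = 12; σ²_D = ((23−5)/6)² = 9.000
te_E = (3 + 4·4 + 11)/6 = 30/6 = 5; σ²_E = ((11−3)/6)² = 1.778
te_F = (2 + 4·8 + 14)/6 = 48/6 = 8; σ²_F = ((14−2)/6)² = 4.000
te_G = (6 + 4·12 + 18)/6 = 72/6 = 12; σ²_G = ((18−6)/6)² = 4.000
te_H = (6 + 4·9 + 18)/6 = 60/6 = 10; σ²_H = ((18−6)/6)² = 4.000
te_I = (6 + 4·8 + 10)/6 = 48/6 = 8; σ²_I = ((10−6)/6)² = 0.444
te_J = (2 + 4·7 + 12)/6 = 42/6 = 7; σ²_J = ((12−2)/6)² = 2.778

Forward pass:
ES_A = 0; EF_A = 3
ES_B = 3; EF_B = 3+5 = 8
ES_C = 3; EF_C = 3+8 = 11
ES_D = 3; EF_D = 3+12 = 15
ES_E = 3; EF_E = 3+5 = 8
ES_F = 11; EF_F = 11+8 = 19
ES_G = 8; EF_G = 8+12 = 20
ES_H = 15; EF_H = 15+10 = 25
ES_I = max(EF_B=8, EF_C=11) = 11; EF_I = 11+8 = 19
ES_J = max(EF_C=11, EF_F=19, EF_G=20, EF_H=25, EF_I=19) = 25; EF_J = 25+7 = 32
Expected project duration μ = 32 weeks. Critical path: A → D → H → J.

Variance along critical path = 0.111 + 9.000 + 4.000 + 2.778 = 15.889; σ = √15.889 = 3.986 weeks.
Z = (36 − 32) / 3.986 = 1.003
P(T ≤ 36) = Φ(1.003) ≈ 0.842

0.842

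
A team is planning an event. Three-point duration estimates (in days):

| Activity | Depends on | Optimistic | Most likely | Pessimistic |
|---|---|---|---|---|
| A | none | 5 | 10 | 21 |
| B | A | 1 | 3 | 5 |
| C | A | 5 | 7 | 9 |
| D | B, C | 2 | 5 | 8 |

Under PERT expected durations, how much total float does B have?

te_A = (5 + 4·10 + 21)/6 = 66/6 = 11
te_B = (1 + 4·3 + 5)/6 = 18/6 = 3
te_C = (5 + 4·7 + 9)/6 = 42/6 = 7
te_D = (2 + 4·5 + 8)/6 = 30/6 = 5

Forward pass:
ES_A = 0; EF_A = 11
ES_B = 11; EF_B = 11+3 = 14
ES_C = 11; EF_C = 11+7 = 18
ES_D = max(EF_B=14, EF_C=18) = 18; EF_D = 18+5 = 23
Expected project duration μ = 23 days. Critical path: A → C → D.

Backward pass:
LF_D = 23; LS_D = 23−5 = 18
LF_C = LS_D = 18; LS_C = 18−7 = 11
LF_B = LS_D = 18; LS_B = 18−3 = 15
LF_A = min(LS_B=15, LS_C=11) = 11; LS_A = 11−11 = 0
Slack_B = LS_B − ES_B = 15 − 11 = 4

4 days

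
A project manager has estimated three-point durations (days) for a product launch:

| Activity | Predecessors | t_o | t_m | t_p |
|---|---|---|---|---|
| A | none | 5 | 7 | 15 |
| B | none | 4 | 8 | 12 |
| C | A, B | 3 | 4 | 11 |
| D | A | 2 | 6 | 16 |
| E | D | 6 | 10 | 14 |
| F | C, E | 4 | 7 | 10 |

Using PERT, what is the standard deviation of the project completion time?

3.32 days

te_A = (5 + 4·7 + 15)/6 = 48/6 = 8; σ²_A = ((15−5)/6)² = 2.778
te_B = (4 + 4·8 + 12)/6 = 48/6 = 8; σ²_B = ((12−4)/6)² = 1.778
te_C = (3 + 4·4 + 11)/6 = 30/6 = 5; σ²_C = ((11−3)/6)² = 1.778
te_D = (2 + 4·6 + 16)/6 = 42/6 = 7; σ²_D = ((16−2)/6)² = 5.444
te_E = (6 + 4·10 + 14)/6 = 60/6 = 10; σ²_E = ((14−6)/6)² = 1.778
te_F = (4 + 4·7 + 10)/6 = 42/6 = 7; σ²_F = ((10−4)/6)² = 1.000

Forward pass:
ES_A = 0; EF_A = 8
ES_B = 0; EF_B = 8
ES_C = max(EF_A=8, EF_B=8) = 8; EF_C = 8+5 = 13
ES_D = 8; EF_D = 8+7 = 15
ES_E = 15; EF_E = 15+10 = 25
ES_F = max(EF_C=13, EF_E=25) = 25; EF_F = 25+7 = 32
Expected project duration μ = 32 days. Critical path: A → D → E → F.

Variance along critical path = 2.778 + 5.444 + 1.778 + 1.000 = 11.000
σ = √11.000 = 3.317 days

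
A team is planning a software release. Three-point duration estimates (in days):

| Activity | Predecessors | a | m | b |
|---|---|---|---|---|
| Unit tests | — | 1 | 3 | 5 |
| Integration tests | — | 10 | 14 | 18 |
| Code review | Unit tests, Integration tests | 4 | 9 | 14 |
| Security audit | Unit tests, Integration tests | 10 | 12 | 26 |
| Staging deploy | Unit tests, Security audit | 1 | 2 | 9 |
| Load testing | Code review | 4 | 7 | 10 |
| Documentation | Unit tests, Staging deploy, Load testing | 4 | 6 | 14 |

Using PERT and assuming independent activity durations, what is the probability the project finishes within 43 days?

0.914

te_Unit tests = (1 + 4·3 + 5)/6 = 18/6 = 3; σ²_Unit tests = ((5−1)/6)² = 0.444
te_Integration tests = (10 + 4·14 + 18)/6 = 84/6 = 14; σ²_Integration tests = ((18−10)/6)² = 1.778
te_Code review = (4 + 4·9 + 14)/6 = 54/6 = 9; σ²_Code review = ((14−4)/6)² = 2.778
te_Security audit = (10 + 4·12 + 26)/6 = 84/6 = 14; σ²_Security audit = ((26−10)/6)² = 7.111
te_Staging deploy = (1 + 4·2 + 9)/6 = 18/6 = 3; σ²_Staging deploy = ((9−1)/6)² = 1.778
te_Load testing = (4 + 4·7 + 10)/6 = 42/6 = 7; σ²_Load testing = ((10−4)/6)² = 1.000
te_Documentation = (4 + 4·6 + 14)/6 = 42/6 = 7; σ²_Documentation = ((14−4)/6)² = 2.778

Forward pass:
ES_Unit tests = 0; EF_Unit tests = 3
ES_Integration tests = 0; EF_Integration tests = 14
ES_Code review = max(EF_Unit tests=3, EF_Integration tests=14) = 14; EF_Code review = 14+9 = 23
ES_Security audit = max(EF_Unit tests=3, EF_Integration tests=14) = 14; EF_Security audit = 14+14 = 28
ES_Staging deploy = max(EF_Unit tests=3, EF_Security audit=28) = 28; EF_Staging deploy = 28+3 = 31
ES_Load testing = 23; EF_Load testing = 23+7 = 30
ES_Documentation = max(EF_Unit tests=3, EF_Staging deploy=31, EF_Load testing=30) = 31; EF_Documentation = 31+7 = 38
Expected project duration μ = 38 days. Critical path: Integration tests → Security audit → Staging deploy → Documentation.

Variance along critical path = 1.778 + 7.111 + 1.778 + 2.778 = 13.444; σ = √13.444 = 3.667 days.
Z = (43 − 38) / 3.667 = 1.364
P(T ≤ 43) = Φ(1.364) ≈ 0.914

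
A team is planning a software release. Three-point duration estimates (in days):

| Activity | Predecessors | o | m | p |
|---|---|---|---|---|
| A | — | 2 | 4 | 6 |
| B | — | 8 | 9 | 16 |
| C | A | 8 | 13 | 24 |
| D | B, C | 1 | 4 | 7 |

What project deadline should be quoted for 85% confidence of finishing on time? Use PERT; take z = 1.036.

25.0 days

te_A = (2 + 4·4 + 6)/6 = 24/6 = 4; σ²_A = ((6−2)/6)² = 0.444
te_B = (8 + 4·9 + 16)/6 = 60/6 = 10; σ²_B = ((16−8)/6)² = 1.778
te_C = (8 + 4·13 + 24)/6 = 84/6 = 14; σ²_C = ((24−8)/6)² = 7.111
te_D = (1 + 4·4 + 7)/6 = 24/6 = 4; σ²_D = ((7−1)/6)² = 1.000

Forward pass:
ES_A = 0; EF_A = 4
ES_B = 0; EF_B = 10
ES_C = 4; EF_C = 4+14 = 18
ES_D = max(EF_B=10, EF_C=18) = 18; EF_D = 18+4 = 22
Expected project duration μ = 22 days. Critical path: A → C → D.

Variance along critical path = 0.444 + 7.111 + 1.000 = 8.556; σ = 2.925 days.
D = μ + z·σ = 22 + 1.036·2.925 = 25.0 days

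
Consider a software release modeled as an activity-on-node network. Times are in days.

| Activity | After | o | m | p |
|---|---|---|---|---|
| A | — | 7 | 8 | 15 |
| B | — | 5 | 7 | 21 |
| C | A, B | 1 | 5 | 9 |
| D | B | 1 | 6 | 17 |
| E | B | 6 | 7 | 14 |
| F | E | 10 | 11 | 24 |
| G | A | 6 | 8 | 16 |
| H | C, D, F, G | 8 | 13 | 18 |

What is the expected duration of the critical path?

te_A = (7 + 4·8 + 15)/6 = 54/6 = 9
te_B = (5 + 4·7 + 21)/6 = 54/6 = 9
te_C = (1 + 4·5 + 9)/6 = 30/6 = 5
te_D = (1 + 4·6 + 17)/6 = 42/6 = 7
te_E = (6 + 4·7 + 14)/6 = 48/6 = 8
te_F = (10 + 4·11 + 24)/6 = 78/6 = 13
te_G = (6 + 4·8 + 16)/6 = 54/6 = 9
te_H = (8 + 4·13 + 18)/6 = 78/6 = 13

Forward pass:
ES_A = 0; EF_A = 9
ES_B = 0; EF_B = 9
ES_C = max(EF_A=9, EF_B=9) = 9; EF_C = 9+5 = 14
ES_D = 9; EF_D = 9+7 = 16
ES_E = 9; EF_E = 9+8 = 17
ES_F = 17; EF_F = 17+13 = 30
ES_G = 9; EF_G = 9+9 = 18
ES_H = max(EF_C=14, EF_D=16, EF_F=30, EF_G=18) = 30; EF_H = 30+13 = 43
Expected project duration μ = 43 days. Critical path: B → E → F → H.

43 days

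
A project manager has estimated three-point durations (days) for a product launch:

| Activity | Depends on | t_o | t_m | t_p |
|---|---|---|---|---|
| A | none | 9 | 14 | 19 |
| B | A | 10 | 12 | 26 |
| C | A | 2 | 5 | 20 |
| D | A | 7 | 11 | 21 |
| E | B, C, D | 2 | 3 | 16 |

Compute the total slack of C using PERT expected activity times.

7 days

te_A = (9 + 4·14 + 19)/6 = 84/6 = 14
te_B = (10 + 4·12 + 26)/6 = 84/6 = 14
te_C = (2 + 4·5 + 20)/6 = 42/6 = 7
te_D = (7 + 4·11 + 21)/6 = 72/6 = 12
te_E = (2 + 4·3 + 16)/6 = 30/6 = 5

Forward pass:
ES_A = 0; EF_A = 14
ES_B = 14; EF_B = 14+14 = 28
ES_C = 14; EF_C = 14+7 = 21
ES_D = 14; EF_D = 14+12 = 26
ES_E = max(EF_B=28, EF_C=21, EF_D=26) = 28; EF_E = 28+5 = 33
Expected project duration μ = 33 days. Critical path: A → B → E.

Backward pass:
LF_E = 33; LS_E = 33−5 = 28
LF_D = LS_E = 28; LS_D = 28−12 = 16
LF_C = LS_E = 28; LS_C = 28−7 = 21
LF_B = LS_E = 28; LS_B = 28−14 = 14
LF_A = min(LS_B=14, LS_C=21, LS_D=16) = 14; LS_A = 14−14 = 0
Slack_C = LS_C − ES_C = 21 − 14 = 7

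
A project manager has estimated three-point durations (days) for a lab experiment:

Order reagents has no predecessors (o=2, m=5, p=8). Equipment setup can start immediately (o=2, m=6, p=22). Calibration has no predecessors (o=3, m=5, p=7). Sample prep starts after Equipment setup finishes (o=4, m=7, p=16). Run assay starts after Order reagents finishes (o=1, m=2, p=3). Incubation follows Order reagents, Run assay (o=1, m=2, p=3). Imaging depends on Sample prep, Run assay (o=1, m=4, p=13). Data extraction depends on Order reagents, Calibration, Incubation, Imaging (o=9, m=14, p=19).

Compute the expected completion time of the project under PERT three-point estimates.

35 days

te_Order reagents = (2 + 4·5 + 8)/6 = 30/6 = 5
te_Equipment setup = (2 + 4·6 + 22)/6 = 48/6 = 8
te_Calibration = (3 + 4·5 + 7)/6 = 30/6 = 5
te_Sample prep = (4 + 4·7 + 16)/6 = 48/6 = 8
te_Run assay = (1 + 4·2 + 3)/6 = 12/6 = 2
te_Incubation = (1 + 4·2 + 3)/6 = 12/6 = 2
te_Imaging = (1 + 4·4 + 13)/6 = 30/6 = 5
te_Data extraction = (9 + 4·14 + 19)/6 = 84/6 = 14

Forward pass:
ES_Order reagents = 0; EF_Order reagents = 5
ES_Equipment setup = 0; EF_Equipment setup = 8
ES_Calibration = 0; EF_Calibration = 5
ES_Sample prep = 8; EF_Sample prep = 8+8 = 16
ES_Run assay = 5; EF_Run assay = 5+2 = 7
ES_Incubation = max(EF_Order reagents=5, EF_Run assay=7) = 7; EF_Incubation = 7+2 = 9
ES_Imaging = max(EF_Sample prep=16, EF_Run assay=7) = 16; EF_Imaging = 16+5 = 21
ES_Data extraction = max(EF_Order reagents=5, EF_Calibration=5, EF_Incubation=9, EF_Imaging=21) = 21; EF_Data extraction = 21+14 = 35
Expected project duration μ = 35 days. Critical path: Equipment setup → Sample prep → Imaging → Data extraction.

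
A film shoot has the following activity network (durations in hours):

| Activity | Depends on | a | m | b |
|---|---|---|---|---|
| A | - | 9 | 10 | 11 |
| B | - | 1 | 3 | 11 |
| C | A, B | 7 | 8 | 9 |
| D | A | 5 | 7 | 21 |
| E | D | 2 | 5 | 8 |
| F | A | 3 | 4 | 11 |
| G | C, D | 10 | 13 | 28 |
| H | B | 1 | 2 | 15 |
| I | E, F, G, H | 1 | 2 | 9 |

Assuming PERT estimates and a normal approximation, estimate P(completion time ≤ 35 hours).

0.319

te_A = (9 + 4·10 + 11)/6 = 60/6 = 10; σ²_A = ((11−9)/6)² = 0.111
te_B = (1 + 4·3 + 11)/6 = 24/6 = 4; σ²_B = ((11−1)/6)² = 2.778
te_C = (7 + 4·8 + 9)/6 = 48/6 = 8; σ²_C = ((9−7)/6)² = 0.111
te_D = (5 + 4·7 + 21)/6 = 54/6 = 9; σ²_D = ((21−5)/6)² = 7.111
te_E = (2 + 4·5 + 8)/6 = 30/6 = 5; σ²_E = ((8−2)/6)² = 1.000
te_F = (3 + 4·4 + 11)/6 = 30/6 = 5; σ²_F = ((11−3)/6)² = 1.778
te_G = (10 + 4·13 + 28)/6 = 90/6 = 15; σ²_G = ((28−10)/6)² = 9.000
te_H = (1 + 4·2 + 15)/6 = 24/6 = 4; σ²_H = ((15−1)/6)² = 5.444
te_I = (1 + 4·2 + 9)/6 = 18/6 = 3; σ²_I = ((9−1)/6)² = 1.778

Forward pass:
ES_A = 0; EF_A = 10
ES_B = 0; EF_B = 4
ES_C = max(EF_A=10, EF_B=4) = 10; EF_C = 10+8 = 18
ES_D = 10; EF_D = 10+9 = 19
ES_E = 19; EF_E = 19+5 = 24
ES_F = 10; EF_F = 10+5 = 15
ES_G = max(EF_C=18, EF_D=19) = 19; EF_G = 19+15 = 34
ES_H = 4; EF_H = 4+4 = 8
ES_I = max(EF_E=24, EF_F=15, EF_G=34, EF_H=8) = 34; EF_I = 34+3 = 37
Expected project duration μ = 37 hours. Critical path: A → D → G → I.

Variance along critical path = 0.111 + 7.111 + 9.000 + 1.778 = 18.000; σ = √18.000 = 4.243 hours.
Z = (35 − 37) / 4.243 = -0.471
P(T ≤ 35) = Φ(-0.471) ≈ 0.319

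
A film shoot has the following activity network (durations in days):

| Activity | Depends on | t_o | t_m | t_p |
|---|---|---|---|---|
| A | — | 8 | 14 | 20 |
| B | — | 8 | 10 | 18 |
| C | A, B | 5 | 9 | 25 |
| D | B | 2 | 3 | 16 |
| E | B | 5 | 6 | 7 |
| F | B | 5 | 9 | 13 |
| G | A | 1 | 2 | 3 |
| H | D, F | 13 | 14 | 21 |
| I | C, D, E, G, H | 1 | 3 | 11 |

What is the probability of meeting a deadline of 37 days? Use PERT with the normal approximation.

0.254

te_A = (8 + 4·14 + 20)/6 = 84/6 = 14; σ²_A = ((20−8)/6)² = 4.000
te_B = (8 + 4·10 + 18)/6 = 66/6 = 11; σ²_B = ((18−8)/6)² = 2.778
te_C = (5 + 4·9 + 25)/6 = 66/6 = 11; σ²_C = ((25−5)/6)² = 11.111
te_D = (2 + 4·3 + 16)/6 = 30/6 = 5; σ²_D = ((16−2)/6)² = 5.444
te_E = (5 + 4·6 + 7)/6 = 36/6 = 6; σ²_E = ((7−5)/6)² = 0.111
te_F = (5 + 4·9 + 13)/6 = 54/6 = 9; σ²_F = ((13−5)/6)² = 1.778
te_G = (1 + 4·2 + 3)/6 = 12/6 = 2; σ²_G = ((3−1)/6)² = 0.111
te_H = (13 + 4·14 + 21)/6 = 90/6 = 15; σ²_H = ((21−13)/6)² = 1.778
te_I = (1 + 4·3 + 11)/6 = 24/6 = 4; σ²_I = ((11−1)/6)² = 2.778

Forward pass:
ES_A = 0; EF_A = 14
ES_B = 0; EF_B = 11
ES_C = max(EF_A=14, EF_B=11) = 14; EF_C = 14+11 = 25
ES_D = 11; EF_D = 11+5 = 16
ES_E = 11; EF_E = 11+6 = 17
ES_F = 11; EF_F = 11+9 = 20
ES_G = 14; EF_G = 14+2 = 16
ES_H = max(EF_D=16, EF_F=20) = 20; EF_H = 20+15 = 35
ES_I = max(EF_C=25, EF_D=16, EF_E=17, EF_G=16, EF_H=35) = 35; EF_I = 35+4 = 39
Expected project duration μ = 39 days. Critical path: B → F → H → I.

Variance along critical path = 2.778 + 1.778 + 1.778 + 2.778 = 9.111; σ = √9.111 = 3.018 days.
Z = (37 − 39) / 3.018 = -0.663
P(T ≤ 37) = Φ(-0.663) ≈ 0.254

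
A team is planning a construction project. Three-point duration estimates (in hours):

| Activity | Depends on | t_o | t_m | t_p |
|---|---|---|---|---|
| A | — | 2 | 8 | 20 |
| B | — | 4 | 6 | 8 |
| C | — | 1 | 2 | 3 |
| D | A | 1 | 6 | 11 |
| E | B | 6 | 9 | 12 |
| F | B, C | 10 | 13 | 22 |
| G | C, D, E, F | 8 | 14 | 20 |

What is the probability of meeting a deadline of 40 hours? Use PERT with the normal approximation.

te_A = (2 + 4·8 + 20)/6 = 54/6 = 9; σ²_A = ((20−2)/6)² = 9.000
te_B = (4 + 4·6 + 8)/6 = 36/6 = 6; σ²_B = ((8−4)/6)² = 0.444
te_C = (1 + 4·2 + 3)/6 = 12/6 = 2; σ²_C = ((3−1)/6)² = 0.111
te_D = (1 + 4·6 + 11)/6 = 36/6 = 6; σ²_D = ((11−1)/6)² = 2.778
te_E = (6 + 4·9 + 12)/6 = 54/6 = 9; σ²_E = ((12−6)/6)² = 1.000
te_F = (10 + 4·13 + 22)/6 = 84/6 = 14; σ²_F = ((22−10)/6)² = 4.000
te_G = (8 + 4·14 + 20)/6 = 84/6 = 14; σ²_G = ((20−8)/6)² = 4.000

Forward pass:
ES_A = 0; EF_A = 9
ES_B = 0; EF_B = 6
ES_C = 0; EF_C = 2
ES_D = 9; EF_D = 9+6 = 15
ES_E = 6; EF_E = 6+9 = 15
ES_F = max(EF_B=6, EF_C=2) = 6; EF_F = 6+14 = 20
ES_G = max(EF_C=2, EF_D=15, EF_E=15, EF_F=20) = 20; EF_G = 20+14 = 34
Expected project duration μ = 34 hours. Critical path: B → F → G.

Variance along critical path = 0.444 + 4.000 + 4.000 = 8.444; σ = √8.444 = 2.906 hours.
Z = (40 − 34) / 2.906 = 2.065
P(T ≤ 40) = Φ(2.065) ≈ 0.981

0.981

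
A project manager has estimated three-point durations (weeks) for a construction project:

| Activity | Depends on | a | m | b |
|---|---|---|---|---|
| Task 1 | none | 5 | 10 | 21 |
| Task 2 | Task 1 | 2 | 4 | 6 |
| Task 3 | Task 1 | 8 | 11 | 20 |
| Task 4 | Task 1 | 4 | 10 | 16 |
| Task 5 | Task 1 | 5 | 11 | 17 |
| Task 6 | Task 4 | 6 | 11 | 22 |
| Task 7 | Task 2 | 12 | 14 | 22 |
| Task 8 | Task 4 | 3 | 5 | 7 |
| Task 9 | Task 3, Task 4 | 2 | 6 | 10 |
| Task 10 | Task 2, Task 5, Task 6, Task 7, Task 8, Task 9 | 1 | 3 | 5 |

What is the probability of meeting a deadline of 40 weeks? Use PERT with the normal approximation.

te_Task 1 = (5 + 4·10 + 21)/6 = 66/6 = 11; σ²_Task 1 = ((21−5)/6)² = 7.111
te_Task 2 = (2 + 4·4 + 6)/6 = 24/6 = 4; σ²_Task 2 = ((6−2)/6)² = 0.444
te_Task 3 = (8 + 4·11 + 20)/6 = 72/6 = 12; σ²_Task 3 = ((20−8)/6)² = 4.000
te_Task 4 = (4 + 4·10 + 16)/6 = 60/6 = 10; σ²_Task 4 = ((16−4)/6)² = 4.000
te_Task 5 = (5 + 4·11 + 17)/6 = 66/6 = 11; σ²_Task 5 = ((17−5)/6)² = 4.000
te_Task 6 = (6 + 4·11 + 22)/6 = 72/6 = 12; σ²_Task 6 = ((22−6)/6)² = 7.111
te_Task 7 = (12 + 4·14 + 22)/6 = 90/6 = 15; σ²_Task 7 = ((22−12)/6)² = 2.778
te_Task 8 = (3 + 4·5 + 7)/6 = 30/6 = 5; σ²_Task 8 = ((7−3)/6)² = 0.444
te_Task 9 = (2 + 4·6 + 10)/6 = 36/6 = 6; σ²_Task 9 = ((10−2)/6)² = 1.778
te_Task 10 = (1 + 4·3 + 5)/6 = 18/6 = 3; σ²_Task 10 = ((5−1)/6)² = 0.444

Forward pass:
ES_Task 1 = 0; EF_Task 1 = 11
ES_Task 2 = 11; EF_Task 2 = 11+4 = 15
ES_Task 3 = 11; EF_Task 3 = 11+12 = 23
ES_Task 4 = 11; EF_Task 4 = 11+10 = 21
ES_Task 5 = 11; EF_Task 5 = 11+11 = 22
ES_Task 6 = 21; EF_Task 6 = 21+12 = 33
ES_Task 7 = 15; EF_Task 7 = 15+15 = 30
ES_Task 8 = 21; EF_Task 8 = 21+5 = 26
ES_Task 9 = max(EF_Task 3=23, EF_Task 4=21) = 23; EF_Task 9 = 23+6 = 29
ES_Task 10 = max(EF_Task 2=15, EF_Task 5=22, EF_Task 6=33, EF_Task 7=30, EF_Task 8=26, EF_Task 9=29) = 33; EF_Task 10 = 33+3 = 36
Expected project duration μ = 36 weeks. Critical path: Task 1 → Task 4 → Task 6 → Task 10.

Variance along critical path = 7.111 + 4.000 + 7.111 + 0.444 = 18.667; σ = √18.667 = 4.320 weeks.
Z = (40 − 36) / 4.320 = 0.926
P(T ≤ 40) = Φ(0.926) ≈ 0.823

0.823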